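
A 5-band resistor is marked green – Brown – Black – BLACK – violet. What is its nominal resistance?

510 Ω

Green → 5 (first significant figure)
Brown → 1 (second significant figure)
Black → 0 (third significant figure)
Black → ×1 multiplier
510 × 1 = 510 Ω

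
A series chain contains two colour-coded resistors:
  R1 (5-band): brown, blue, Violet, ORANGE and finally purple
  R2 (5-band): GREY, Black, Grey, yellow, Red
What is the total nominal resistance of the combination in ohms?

R1: brown, blue, violet → 167; orange ×10^3 → 167000 Ω.
R2: grey, black, grey → 808; yellow ×10^4 → 8080000 Ω.
Series: 167000 + 8080000 = 8247000 Ω.

8247000 Ω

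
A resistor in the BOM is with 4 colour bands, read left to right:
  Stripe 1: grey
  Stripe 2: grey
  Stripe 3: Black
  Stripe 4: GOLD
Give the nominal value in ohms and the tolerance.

88 Ω ±5%

Grey → 8 (first significant figure)
Grey → 8 (second significant figure)
Black → ×1 multiplier
Gold → ±5% tolerance
88 × 1 = 88 Ω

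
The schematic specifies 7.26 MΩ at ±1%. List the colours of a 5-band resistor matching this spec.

violet, red, blue, yellow, brown

7260000 Ω = 726 × 10^4.
7 → violet
2 → red
6 → blue
Multiplier 10^4 → yellow.
±1% tolerance → brown.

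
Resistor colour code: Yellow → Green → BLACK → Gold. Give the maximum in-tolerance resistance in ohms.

47.25 Ω

Yellow → 4 (first significant figure)
Green → 5 (second significant figure)
Black → ×1 multiplier
Gold → ±5% tolerance
45 × 1 = 45 Ω
Maximum = 45 × (1 + 5/100) = 47.25 Ω.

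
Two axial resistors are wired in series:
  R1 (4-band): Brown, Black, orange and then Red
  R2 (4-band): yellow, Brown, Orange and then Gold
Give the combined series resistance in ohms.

R1: brown, black → 10; orange ×10^3 → 10000 Ω.
R2: yellow, brown → 41; orange ×10^3 → 41000 Ω.
Series: 10000 + 41000 = 51000 Ω.

51000 Ω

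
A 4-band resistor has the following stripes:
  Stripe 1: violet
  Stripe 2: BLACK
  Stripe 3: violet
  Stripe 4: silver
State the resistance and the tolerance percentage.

Violet → 7 (first significant figure)
Black → 0 (second significant figure)
Violet → ×10^7 multiplier
Silver → ±10% tolerance
70 × 10000000 = 700000000 Ω

700000000 Ω ±10%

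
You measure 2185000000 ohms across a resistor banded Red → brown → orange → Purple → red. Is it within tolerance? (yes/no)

Red → 2 (first significant figure)
Brown → 1 (second significant figure)
Orange → 3 (third significant figure)
Violet → ×10^7 multiplier
Red → ±2% tolerance
213 × 10000000 = 2130000000 Ω
Allowed range: 2087400000 Ω to 2172600000 Ω.
2185000000 ohms lies outside that range.

no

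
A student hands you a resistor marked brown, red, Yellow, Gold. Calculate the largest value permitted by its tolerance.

Brown → 1 (first significant figure)
Red → 2 (second significant figure)
Yellow → ×10^4 multiplier
Gold → ±5% tolerance
12 × 10000 = 120000 Ω
Largest = 120000 × (1 + 5/100) = 126000 Ω.

126000 Ω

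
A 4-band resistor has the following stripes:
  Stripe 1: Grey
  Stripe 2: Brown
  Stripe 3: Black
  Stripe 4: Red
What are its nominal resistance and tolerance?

81 Ω ±2%

Grey → 8 (first significant figure)
Brown → 1 (second significant figure)
Black → ×1 multiplier
Red → ±2% tolerance
81 × 1 = 81 Ω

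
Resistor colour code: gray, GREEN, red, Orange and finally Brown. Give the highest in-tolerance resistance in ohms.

860520 Ω

Grey → 8 (first significant figure)
Green → 5 (second significant figure)
Red → 2 (third significant figure)
Orange → ×10^3 multiplier
Brown → ±1% tolerance
852 × 1000 = 852000 Ω
Highest = 852000 × (1 + 1/100) = 860520 Ω.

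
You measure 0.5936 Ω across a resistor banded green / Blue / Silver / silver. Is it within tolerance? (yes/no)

yes

Green → 5 (first significant figure)
Blue → 6 (second significant figure)
Silver → ×0.01 multiplier
Silver → ±10% tolerance
56 × 0.01 = 0.56 Ω
Allowed range: 0.504 Ω to 0.616 Ω.
0.5936 Ω lies inside that range.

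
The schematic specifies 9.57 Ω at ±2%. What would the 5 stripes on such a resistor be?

white, green, violet, silver, red

9.57 Ω = 957 × 10^-2.
9 → white
5 → green
7 → violet
Multiplier 10^-2 → silver.
±2% tolerance → red.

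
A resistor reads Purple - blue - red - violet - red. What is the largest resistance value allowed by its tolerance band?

Violet → 7 (first significant figure)
Blue → 6 (second significant figure)
Red → 2 (third significant figure)
Violet → ×10^7 multiplier
Red → ±2% tolerance
762 × 10000000 = 7620000000 Ω
Largest = 7620000000 × (1 + 2/100) = 7772400000 Ω.

7772400000 Ω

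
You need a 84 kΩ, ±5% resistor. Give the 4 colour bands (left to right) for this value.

84000 Ω = 84 × 10^3.
8 → grey
4 → yellow
Multiplier 10^3 → orange.
±5% tolerance → gold.

grey, yellow, orange, gold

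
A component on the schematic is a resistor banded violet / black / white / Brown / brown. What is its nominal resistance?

7090 Ω

Violet → 7 (first significant figure)
Black → 0 (second significant figure)
White → 9 (third significant figure)
Brown → ×10 multiplier
709 × 10 = 7090 Ω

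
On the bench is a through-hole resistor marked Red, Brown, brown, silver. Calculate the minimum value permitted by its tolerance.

189 Ω

Red → 2 (first significant figure)
Brown → 1 (second significant figure)
Brown → ×10 multiplier
Silver → ±10% tolerance
21 × 10 = 210 Ω
Minimum = 210 × (1 − 10/100) = 189 Ω.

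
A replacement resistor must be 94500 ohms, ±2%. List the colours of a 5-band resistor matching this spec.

94500 Ω = 945 × 10^2.
9 → white
4 → yellow
5 → green
Multiplier 10^2 → red.
±2% tolerance → red.

white, yellow, green, red, red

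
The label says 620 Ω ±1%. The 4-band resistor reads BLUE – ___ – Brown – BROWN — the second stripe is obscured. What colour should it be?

red

620 Ω = 62 × 10^1.
The second band gives digit 2 of the significand, and 2 is red.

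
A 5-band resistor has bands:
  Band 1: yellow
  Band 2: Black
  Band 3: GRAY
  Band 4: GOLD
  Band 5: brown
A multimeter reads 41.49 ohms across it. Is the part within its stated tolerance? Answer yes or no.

no

Yellow → 4 (first significant figure)
Black → 0 (second significant figure)
Grey → 8 (third significant figure)
Gold → ×0.1 multiplier
Brown → ±1% tolerance
408 × 0.1 = 40.8 Ω
Allowed range: 40.392 Ω to 41.208 Ω.
41.49 ohms lies outside that range.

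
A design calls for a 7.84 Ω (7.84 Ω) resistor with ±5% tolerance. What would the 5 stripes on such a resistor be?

7.84 Ω = 784 × 10^-2.
7 → violet
8 → grey
4 → yellow
Multiplier 10^-2 → silver.
±5% tolerance → gold.

violet, grey, yellow, silver, gold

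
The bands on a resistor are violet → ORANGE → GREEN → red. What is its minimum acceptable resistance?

7154000 Ω

Violet → 7 (first significant figure)
Orange → 3 (second significant figure)
Green → ×10^5 multiplier
Red → ±2% tolerance
73 × 100000 = 7300000 Ω
Minimum = 7300000 × (1 − 2/100) = 7154000 Ω.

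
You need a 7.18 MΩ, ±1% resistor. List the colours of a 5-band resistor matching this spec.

violet, brown, grey, yellow, brown

7180000 Ω = 718 × 10^4.
7 → violet
1 → brown
8 → grey
Multiplier 10^4 → yellow.
±1% tolerance → brown.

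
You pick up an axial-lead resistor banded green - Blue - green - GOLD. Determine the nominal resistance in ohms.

Green → 5 (first significant figure)
Blue → 6 (second significant figure)
Green → ×10^5 multiplier
56 × 100000 = 5600000 Ω

5600000 Ω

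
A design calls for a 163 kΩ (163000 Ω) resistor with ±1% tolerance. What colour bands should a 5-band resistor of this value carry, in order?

brown, blue, orange, orange, brown

163000 Ω = 163 × 10^3.
1 → brown
6 → blue
3 → orange
Multiplier 10^3 → orange.
±1% tolerance → brown.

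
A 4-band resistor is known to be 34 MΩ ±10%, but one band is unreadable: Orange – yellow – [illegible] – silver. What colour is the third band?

blue

34000000 Ω = 34 × 10^6.
The third band is the multiplier, 10^6, which is blue.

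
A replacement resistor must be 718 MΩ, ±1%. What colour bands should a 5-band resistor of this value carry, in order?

violet, brown, grey, blue, brown

718000000 Ω = 718 × 10^6.
7 → violet
1 → brown
8 → grey
Multiplier 10^6 → blue.
±1% tolerance → brown.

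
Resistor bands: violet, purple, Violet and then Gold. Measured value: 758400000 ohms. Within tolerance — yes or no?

yes

Violet → 7 (first significant figure)
Violet → 7 (second significant figure)
Violet → ×10^7 multiplier
Gold → ±5% tolerance
77 × 10000000 = 770000000 Ω
Allowed range: 731500000 Ω to 808500000 Ω.
758400000 ohms lies inside that range.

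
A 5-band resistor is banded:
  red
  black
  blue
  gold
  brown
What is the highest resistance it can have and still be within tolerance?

Red → 2 (first significant figure)
Black → 0 (second significant figure)
Blue → 6 (third significant figure)
Gold → ×0.1 multiplier
Brown → ±1% tolerance
206 × 0.1 = 20.6 Ω
Highest = 20.6 × (1 + 1/100) = 20.806 Ω.

20.806 Ω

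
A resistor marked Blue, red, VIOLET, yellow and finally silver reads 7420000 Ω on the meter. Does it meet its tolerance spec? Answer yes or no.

no

Blue → 6 (first significant figure)
Red → 2 (second significant figure)
Violet → 7 (third significant figure)
Yellow → ×10^4 multiplier
Silver → ±10% tolerance
627 × 10000 = 6270000 Ω
Allowed range: 5643000 Ω to 6897000 Ω.
7420000 Ω lies outside that range.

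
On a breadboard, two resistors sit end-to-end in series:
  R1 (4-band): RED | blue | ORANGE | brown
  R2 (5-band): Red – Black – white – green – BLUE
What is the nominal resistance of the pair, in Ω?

R1: red, blue → 26; orange ×10^3 → 26000 Ω.
R2: red, black, white → 209; green ×10^5 → 20900000 Ω.
Series: 26000 + 20900000 = 20926000 Ω.

20926000 Ω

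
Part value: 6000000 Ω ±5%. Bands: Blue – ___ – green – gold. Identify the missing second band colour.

black

6000000 Ω = 60 × 10^5.
The second band gives digit 0 of the significand, and 0 is black.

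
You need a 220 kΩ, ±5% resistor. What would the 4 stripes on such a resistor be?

red, red, yellow, gold

220000 Ω = 22 × 10^4.
2 → red
2 → red
Multiplier 10^4 → yellow.
±5% tolerance → gold.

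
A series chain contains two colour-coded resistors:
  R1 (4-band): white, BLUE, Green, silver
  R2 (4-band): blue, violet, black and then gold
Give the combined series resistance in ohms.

9600067 Ω

R1: white, blue → 96; green ×10^5 → 9600000 Ω.
R2: blue, violet → 67; black ×1 → 67 Ω.
Series: 9600000 + 67 = 9600067 Ω.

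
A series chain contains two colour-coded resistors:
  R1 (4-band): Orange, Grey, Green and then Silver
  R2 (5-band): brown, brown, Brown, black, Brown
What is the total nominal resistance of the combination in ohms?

R1: orange, grey → 38; green ×10^5 → 3800000 Ω.
R2: brown, brown, brown → 111; black ×1 → 111 Ω.
Series: 3800000 + 111 = 3800111 Ω.

3800111 Ω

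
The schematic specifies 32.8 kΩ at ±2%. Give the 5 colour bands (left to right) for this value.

32800 Ω = 328 × 10^2.
3 → orange
2 → red
8 → grey
Multiplier 10^2 → red.
±2% tolerance → red.

orange, red, grey, red, red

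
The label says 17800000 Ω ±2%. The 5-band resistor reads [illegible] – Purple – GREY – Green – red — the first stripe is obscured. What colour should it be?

brown

17800000 Ω = 178 × 10^5.
The first band gives digit 1 of the significand, and 1 is brown.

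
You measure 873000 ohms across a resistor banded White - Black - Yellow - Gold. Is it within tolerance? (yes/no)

White → 9 (first significant figure)
Black → 0 (second significant figure)
Yellow → ×10^4 multiplier
Gold → ±5% tolerance
90 × 10000 = 900000 Ω
Allowed range: 855000 Ω to 945000 Ω.
873000 ohms lies inside that range.

yes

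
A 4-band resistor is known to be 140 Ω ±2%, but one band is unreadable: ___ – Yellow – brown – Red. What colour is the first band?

140 Ω = 14 × 10^1.
The first band gives digit 1 of the significand, and 1 is brown.

brown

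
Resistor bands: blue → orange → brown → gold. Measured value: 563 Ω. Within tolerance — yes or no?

Blue → 6 (first significant figure)
Orange → 3 (second significant figure)
Brown → ×10 multiplier
Gold → ±5% tolerance
63 × 10 = 630 Ω
Allowed range: 598.5 Ω to 661.5 Ω.
563 Ω lies outside that range.

no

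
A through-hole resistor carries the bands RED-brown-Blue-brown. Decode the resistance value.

Red → 2 (first significant figure)
Brown → 1 (second significant figure)
Blue → ×10^6 multiplier
21 × 1000000 = 21000000 Ω

21000000 Ω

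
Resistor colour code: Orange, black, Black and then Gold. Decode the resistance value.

Orange → 3 (first significant figure)
Black → 0 (second significant figure)
Black → ×1 multiplier
30 × 1 = 30 Ω

30 Ω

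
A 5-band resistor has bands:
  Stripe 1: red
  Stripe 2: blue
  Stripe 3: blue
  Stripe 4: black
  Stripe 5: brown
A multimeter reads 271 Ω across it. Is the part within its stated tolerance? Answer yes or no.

Red → 2 (first significant figure)
Blue → 6 (second significant figure)
Blue → 6 (third significant figure)
Black → ×1 multiplier
Brown → ±1% tolerance
266 × 1 = 266 Ω
Allowed range: 263.34 Ω to 268.66 Ω.
271 Ω lies outside that range.

no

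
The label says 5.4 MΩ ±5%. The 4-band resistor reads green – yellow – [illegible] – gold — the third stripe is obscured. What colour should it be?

green

5400000 Ω = 54 × 10^5.
The third band is the multiplier, 10^5, which is green.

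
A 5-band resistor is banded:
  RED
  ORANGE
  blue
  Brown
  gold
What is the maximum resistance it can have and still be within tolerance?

Red → 2 (first significant figure)
Orange → 3 (second significant figure)
Blue → 6 (third significant figure)
Brown → ×10 multiplier
Gold → ±5% tolerance
236 × 10 = 2360 Ω
Maximum = 2360 × (1 + 5/100) = 2478 Ω.

2478 Ω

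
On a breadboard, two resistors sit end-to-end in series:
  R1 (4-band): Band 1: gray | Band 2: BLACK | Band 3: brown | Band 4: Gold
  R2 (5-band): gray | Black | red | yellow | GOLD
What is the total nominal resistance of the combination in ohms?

R1: grey, black → 80; brown ×10 → 800 Ω.
R2: grey, black, red → 802; yellow ×10^4 → 8020000 Ω.
Series: 800 + 8020000 = 8020800 Ω.

8020800 Ω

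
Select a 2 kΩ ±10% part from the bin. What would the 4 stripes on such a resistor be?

red, black, red, silver

2000 Ω = 20 × 10^2.
2 → red
0 → black
Multiplier 10^2 → red.
±10% tolerance → silver.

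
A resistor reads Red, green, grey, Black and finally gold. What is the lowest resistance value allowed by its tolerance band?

245.1 Ω

Red → 2 (first significant figure)
Green → 5 (second significant figure)
Grey → 8 (third significant figure)
Black → ×1 multiplier
Gold → ±5% tolerance
258 × 1 = 258 Ω
Lowest = 258 × (1 − 5/100) = 245.1 Ω.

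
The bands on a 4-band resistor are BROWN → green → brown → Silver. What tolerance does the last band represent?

The last band, silver, is the tolerance band.
Silver corresponds to ±10%.

±10%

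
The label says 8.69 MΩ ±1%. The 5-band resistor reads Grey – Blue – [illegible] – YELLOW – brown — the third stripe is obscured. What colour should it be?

white

8690000 Ω = 869 × 10^4.
The third band gives digit 9 of the significand, and 9 is white.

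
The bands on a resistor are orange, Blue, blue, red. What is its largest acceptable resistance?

Orange → 3 (first significant figure)
Blue → 6 (second significant figure)
Blue → ×10^6 multiplier
Red → ±2% tolerance
36 × 1000000 = 36000000 Ω
Largest = 36000000 × (1 + 2/100) = 36720000 Ω.

36720000 Ω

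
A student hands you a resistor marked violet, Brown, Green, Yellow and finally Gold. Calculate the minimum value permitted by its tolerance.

6792500 Ω

Violet → 7 (first significant figure)
Brown → 1 (second significant figure)
Green → 5 (third significant figure)
Yellow → ×10^4 multiplier
Gold → ±5% tolerance
715 × 10000 = 7150000 Ω
Minimum = 7150000 × (1 − 5/100) = 6792500 Ω.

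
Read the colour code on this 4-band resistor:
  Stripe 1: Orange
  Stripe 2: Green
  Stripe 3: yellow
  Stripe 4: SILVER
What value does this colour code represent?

Orange → 3 (first significant figure)
Green → 5 (second significant figure)
Yellow → ×10^4 multiplier
35 × 10000 = 350000 Ω

350000 Ω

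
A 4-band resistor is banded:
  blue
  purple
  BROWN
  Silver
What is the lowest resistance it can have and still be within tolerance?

Blue → 6 (first significant figure)
Violet → 7 (second significant figure)
Brown → ×10 multiplier
Silver → ±10% tolerance
67 × 10 = 670 Ω
Lowest = 670 × (1 − 10/100) = 603 Ω.

603 Ω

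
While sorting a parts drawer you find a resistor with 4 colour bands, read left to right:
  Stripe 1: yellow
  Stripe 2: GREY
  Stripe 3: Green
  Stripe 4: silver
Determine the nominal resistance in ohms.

4800000 Ω

Yellow → 4 (first significant figure)
Grey → 8 (second significant figure)
Green → ×10^5 multiplier
48 × 100000 = 4800000 Ω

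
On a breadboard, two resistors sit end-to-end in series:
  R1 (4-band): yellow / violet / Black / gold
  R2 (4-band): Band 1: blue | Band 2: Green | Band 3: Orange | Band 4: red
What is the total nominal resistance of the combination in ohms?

65047 Ω

R1: yellow, violet → 47; black ×1 → 47 Ω.
R2: blue, green → 65; orange ×10^3 → 65000 Ω.
Series: 47 + 65000 = 65047 Ω.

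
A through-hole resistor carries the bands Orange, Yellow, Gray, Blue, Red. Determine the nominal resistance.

Orange → 3 (first significant figure)
Yellow → 4 (second significant figure)
Grey → 8 (third significant figure)
Blue → ×10^6 multiplier
348 × 1000000 = 348000000 Ω

348000000 Ω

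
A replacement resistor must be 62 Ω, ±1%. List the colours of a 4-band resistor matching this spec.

62 Ω = 62 × 10^0.
6 → blue
2 → red
Multiplier 10^0 → black.
±1% tolerance → brown.

blue, red, black, brown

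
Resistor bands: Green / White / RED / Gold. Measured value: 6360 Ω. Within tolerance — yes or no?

no

Green → 5 (first significant figure)
White → 9 (second significant figure)
Red → ×10^2 multiplier
Gold → ±5% tolerance
59 × 100 = 5900 Ω
Allowed range: 5605 Ω to 6195 Ω.
6360 Ω lies outside that range.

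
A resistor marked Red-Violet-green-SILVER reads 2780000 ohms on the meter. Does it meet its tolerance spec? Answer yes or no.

yes

Red → 2 (first significant figure)
Violet → 7 (second significant figure)
Green → ×10^5 multiplier
Silver → ±10% tolerance
27 × 100000 = 2700000 Ω
Allowed range: 2430000 Ω to 2970000 Ω.
2780000 ohms lies inside that range.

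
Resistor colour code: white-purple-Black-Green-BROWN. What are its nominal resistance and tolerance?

White → 9 (first significant figure)
Violet → 7 (second significant figure)
Black → 0 (third significant figure)
Green → ×10^5 multiplier
Brown → ±1% tolerance
970 × 100000 = 97000000 Ω

97000000 Ω ±1%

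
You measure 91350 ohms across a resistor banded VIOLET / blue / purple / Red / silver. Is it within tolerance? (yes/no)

no

Violet → 7 (first significant figure)
Blue → 6 (second significant figure)
Violet → 7 (third significant figure)
Red → ×10^2 multiplier
Silver → ±10% tolerance
767 × 100 = 76700 Ω
Allowed range: 69030 Ω to 84370 Ω.
91350 ohms lies outside that range.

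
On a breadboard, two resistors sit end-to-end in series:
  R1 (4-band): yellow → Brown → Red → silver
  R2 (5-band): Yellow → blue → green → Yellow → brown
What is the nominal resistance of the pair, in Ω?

R1: yellow, brown → 41; red ×10^2 → 4100 Ω.
R2: yellow, blue, green → 465; yellow ×10^4 → 4650000 Ω.
Series: 4100 + 4650000 = 4654100 Ω.

4654100 Ω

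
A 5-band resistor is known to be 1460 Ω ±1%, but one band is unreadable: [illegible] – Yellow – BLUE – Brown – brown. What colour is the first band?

brown

1460 Ω = 146 × 10^1.
The first band gives digit 1 of the significand, and 1 is brown.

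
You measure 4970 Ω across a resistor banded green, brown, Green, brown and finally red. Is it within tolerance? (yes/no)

no

Green → 5 (first significant figure)
Brown → 1 (second significant figure)
Green → 5 (third significant figure)
Brown → ×10 multiplier
Red → ±2% tolerance
515 × 10 = 5150 Ω
Allowed range: 5047 Ω to 5253 Ω.
4970 Ω lies outside that range.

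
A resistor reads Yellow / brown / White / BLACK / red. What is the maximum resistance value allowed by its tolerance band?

427.38 Ω

Yellow → 4 (first significant figure)
Brown → 1 (second significant figure)
White → 9 (third significant figure)
Black → ×1 multiplier
Red → ±2% tolerance
419 × 1 = 419 Ω
Maximum = 419 × (1 + 2/100) = 427.38 Ω.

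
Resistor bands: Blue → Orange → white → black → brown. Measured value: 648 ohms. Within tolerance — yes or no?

Blue → 6 (first significant figure)
Orange → 3 (second significant figure)
White → 9 (third significant figure)
Black → ×1 multiplier
Brown → ±1% tolerance
639 × 1 = 639 Ω
Allowed range: 632.61 Ω to 645.39 Ω.
648 ohms lies outside that range.

no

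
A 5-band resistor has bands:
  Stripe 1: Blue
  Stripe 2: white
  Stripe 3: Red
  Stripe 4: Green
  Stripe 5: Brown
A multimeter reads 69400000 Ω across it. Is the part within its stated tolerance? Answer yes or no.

Blue → 6 (first significant figure)
White → 9 (second significant figure)
Red → 2 (third significant figure)
Green → ×10^5 multiplier
Brown → ±1% tolerance
692 × 100000 = 69200000 Ω
Allowed range: 68508000 Ω to 69892000 Ω.
69400000 Ω lies inside that range.

yes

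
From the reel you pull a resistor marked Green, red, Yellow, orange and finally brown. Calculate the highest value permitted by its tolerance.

Green → 5 (first significant figure)
Red → 2 (second significant figure)
Yellow → 4 (third significant figure)
Orange → ×10^3 multiplier
Brown → ±1% tolerance
524 × 1000 = 524000 Ω
Highest = 524000 × (1 + 1/100) = 529240 Ω.

529240 Ω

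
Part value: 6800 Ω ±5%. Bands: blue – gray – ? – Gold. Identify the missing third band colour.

6800 Ω = 68 × 10^2.
The third band is the multiplier, 10^2, which is red.

red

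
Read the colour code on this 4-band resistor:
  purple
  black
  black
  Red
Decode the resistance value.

Violet → 7 (first significant figure)
Black → 0 (second significant figure)
Black → ×1 multiplier
70 × 1 = 70 Ω

70 Ω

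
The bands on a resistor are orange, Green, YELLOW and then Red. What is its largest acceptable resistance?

Orange → 3 (first significant figure)
Green → 5 (second significant figure)
Yellow → ×10^4 multiplier
Red → ±2% tolerance
35 × 10000 = 350000 Ω
Largest = 350000 × (1 + 2/100) = 357000 Ω.

357000 Ω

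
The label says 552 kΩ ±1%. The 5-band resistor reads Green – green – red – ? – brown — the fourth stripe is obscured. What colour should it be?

orange

552000 Ω = 552 × 10^3.
The fourth band is the multiplier, 10^3, which is orange.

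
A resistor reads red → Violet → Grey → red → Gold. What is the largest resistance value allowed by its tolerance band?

29190 Ω

Red → 2 (first significant figure)
Violet → 7 (second significant figure)
Grey → 8 (third significant figure)
Red → ×10^2 multiplier
Gold → ±5% tolerance
278 × 100 = 27800 Ω
Largest = 27800 × (1 + 5/100) = 29190 Ω.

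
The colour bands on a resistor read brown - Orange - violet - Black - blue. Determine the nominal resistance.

Brown → 1 (first significant figure)
Orange → 3 (second significant figure)
Violet → 7 (third significant figure)
Black → ×1 multiplier
137 × 1 = 137 Ω

137 Ω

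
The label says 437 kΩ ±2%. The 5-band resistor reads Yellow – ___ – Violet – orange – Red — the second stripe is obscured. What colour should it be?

orange

437000 Ω = 437 × 10^3.
The second band gives digit 3 of the significand, and 3 is orange.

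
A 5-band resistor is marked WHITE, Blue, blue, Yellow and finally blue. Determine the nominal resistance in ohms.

White → 9 (first significant figure)
Blue → 6 (second significant figure)
Blue → 6 (third significant figure)
Yellow → ×10^4 multiplier
966 × 10000 = 9660000 Ω

9660000 Ω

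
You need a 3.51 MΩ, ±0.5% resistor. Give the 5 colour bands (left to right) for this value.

orange, green, brown, yellow, green

3510000 Ω = 351 × 10^4.
3 → orange
5 → green
1 → brown
Multiplier 10^4 → yellow.
±0.5% tolerance → green.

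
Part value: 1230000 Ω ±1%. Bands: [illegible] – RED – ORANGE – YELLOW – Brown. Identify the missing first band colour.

brown

1230000 Ω = 123 × 10^4.
The first band gives digit 1 of the significand, and 1 is brown.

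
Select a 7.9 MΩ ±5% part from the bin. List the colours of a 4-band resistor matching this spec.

7900000 Ω = 79 × 10^5.
7 → violet
9 → white
Multiplier 10^5 → green.
±5% tolerance → gold.

violet, white, green, gold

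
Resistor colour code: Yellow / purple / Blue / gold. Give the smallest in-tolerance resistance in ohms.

Yellow → 4 (first significant figure)
Violet → 7 (second significant figure)
Blue → ×10^6 multiplier
Gold → ±5% tolerance
47 × 1000000 = 47000000 Ω
Smallest = 47000000 × (1 − 5/100) = 44650000 Ω.

44650000 Ω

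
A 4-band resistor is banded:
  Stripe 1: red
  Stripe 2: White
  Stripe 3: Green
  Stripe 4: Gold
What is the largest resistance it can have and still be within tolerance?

Red → 2 (first significant figure)
White → 9 (second significant figure)
Green → ×10^5 multiplier
Gold → ±5% tolerance
29 × 100000 = 2900000 Ω
Largest = 2900000 × (1 + 5/100) = 3045000 Ω.

3045000 Ω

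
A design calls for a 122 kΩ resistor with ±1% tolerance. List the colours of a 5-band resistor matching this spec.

brown, red, red, orange, brown

122000 Ω = 122 × 10^3.
1 → brown
2 → red
2 → red
Multiplier 10^3 → orange.
±1% tolerance → brown.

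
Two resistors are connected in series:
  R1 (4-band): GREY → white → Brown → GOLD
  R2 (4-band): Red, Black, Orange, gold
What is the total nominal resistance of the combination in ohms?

20890 Ω

R1: grey, white → 89; brown ×10 → 890 Ω.
R2: red, black → 20; orange ×10^3 → 20000 Ω.
Series: 890 + 20000 = 20890 Ω.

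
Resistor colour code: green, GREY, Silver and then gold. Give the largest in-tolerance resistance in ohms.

Green → 5 (first significant figure)
Grey → 8 (second significant figure)
Silver → ×0.01 multiplier
Gold → ±5% tolerance
58 × 0.01 = 0.58 Ω
Largest = 0.58 × (1 + 5/100) = 0.609 Ω.

0.609 Ω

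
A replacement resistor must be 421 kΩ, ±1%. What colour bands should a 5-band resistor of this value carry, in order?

yellow, red, brown, orange, brown

421000 Ω = 421 × 10^3.
4 → yellow
2 → red
1 → brown
Multiplier 10^3 → orange.
±1% tolerance → brown.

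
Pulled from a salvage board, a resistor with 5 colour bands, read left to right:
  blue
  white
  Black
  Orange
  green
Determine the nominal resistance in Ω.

690000 Ω

Blue → 6 (first significant figure)
White → 9 (second significant figure)
Black → 0 (third significant figure)
Orange → ×10^3 multiplier
690 × 1000 = 690000 Ω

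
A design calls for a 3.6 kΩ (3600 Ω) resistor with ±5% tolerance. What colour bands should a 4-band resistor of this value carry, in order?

orange, blue, red, gold

3600 Ω = 36 × 10^2.
3 → orange
6 → blue
Multiplier 10^2 → red.
±5% tolerance → gold.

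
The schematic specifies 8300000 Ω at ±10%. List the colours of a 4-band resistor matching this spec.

grey, orange, green, silver

8300000 Ω = 83 × 10^5.
8 → grey
3 → orange
Multiplier 10^5 → green.
±10% tolerance → silver.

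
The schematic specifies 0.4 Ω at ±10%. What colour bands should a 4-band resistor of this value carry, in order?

yellow, black, silver, silver

0.4 Ω = 40 × 10^-2.
4 → yellow
0 → black
Multiplier 10^-2 → silver.
±10% tolerance → silver.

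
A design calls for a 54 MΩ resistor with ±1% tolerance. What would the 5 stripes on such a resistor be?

green, yellow, black, green, brown

54000000 Ω = 540 × 10^5.
5 → green
4 → yellow
0 → black
Multiplier 10^5 → green.
±1% tolerance → brown.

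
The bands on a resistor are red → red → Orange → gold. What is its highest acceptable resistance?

23100 Ω

Red → 2 (first significant figure)
Red → 2 (second significant figure)
Orange → ×10^3 multiplier
Gold → ±5% tolerance
22 × 1000 = 22000 Ω
Highest = 22000 × (1 + 5/100) = 23100 Ω.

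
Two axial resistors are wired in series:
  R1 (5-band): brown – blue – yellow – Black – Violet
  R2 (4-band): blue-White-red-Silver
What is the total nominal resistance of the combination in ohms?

R1: brown, blue, yellow → 164; black ×1 → 164 Ω.
R2: blue, white → 69; red ×10^2 → 6900 Ω.
Series: 164 + 6900 = 7064 Ω.

7064 Ω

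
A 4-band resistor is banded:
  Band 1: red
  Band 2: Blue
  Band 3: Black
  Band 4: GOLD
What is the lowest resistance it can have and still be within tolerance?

24.7 Ω

Red → 2 (first significant figure)
Blue → 6 (second significant figure)
Black → ×1 multiplier
Gold → ±5% tolerance
26 × 1 = 26 Ω
Lowest = 26 × (1 − 5/100) = 24.7 Ω.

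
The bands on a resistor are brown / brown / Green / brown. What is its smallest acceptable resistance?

1089000 Ω

Brown → 1 (first significant figure)
Brown → 1 (second significant figure)
Green → ×10^5 multiplier
Brown → ±1% tolerance
11 × 100000 = 1100000 Ω
Smallest = 1100000 × (1 − 1/100) = 1089000 Ω.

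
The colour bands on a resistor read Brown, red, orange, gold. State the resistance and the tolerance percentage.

Brown → 1 (first significant figure)
Red → 2 (second significant figure)
Orange → ×10^3 multiplier
Gold → ±5% tolerance
12 × 1000 = 12000 Ω

12000 Ω ±5%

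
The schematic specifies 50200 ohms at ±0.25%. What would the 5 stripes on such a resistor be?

green, black, red, red, blue

50200 Ω = 502 × 10^2.
5 → green
0 → black
2 → red
Multiplier 10^2 → red.
±0.25% tolerance → blue.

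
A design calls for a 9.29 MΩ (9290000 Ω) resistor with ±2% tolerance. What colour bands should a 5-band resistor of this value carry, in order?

white, red, white, yellow, red

9290000 Ω = 929 × 10^4.
9 → white
2 → red
9 → white
Multiplier 10^4 → yellow.
±2% tolerance → red.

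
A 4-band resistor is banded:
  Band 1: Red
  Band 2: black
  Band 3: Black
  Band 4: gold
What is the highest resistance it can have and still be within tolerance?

21 Ω

Red → 2 (first significant figure)
Black → 0 (second significant figure)
Black → ×1 multiplier
Gold → ±5% tolerance
20 × 1 = 20 Ω
Highest = 20 × (1 + 5/100) = 21 Ω.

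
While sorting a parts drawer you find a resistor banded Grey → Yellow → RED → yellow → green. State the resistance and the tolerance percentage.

Grey → 8 (first significant figure)
Yellow → 4 (second significant figure)
Red → 2 (third significant figure)
Yellow → ×10^4 multiplier
Green → ±0.5% tolerance
842 × 10000 = 8420000 Ω

8420000 Ω ±0.5%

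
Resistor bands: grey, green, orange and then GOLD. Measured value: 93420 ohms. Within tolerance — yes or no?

Grey → 8 (first significant figure)
Green → 5 (second significant figure)
Orange → ×10^3 multiplier
Gold → ±5% tolerance
85 × 1000 = 85000 Ω
Allowed range: 80750 Ω to 89250 Ω.
93420 ohms lies outside that range.

no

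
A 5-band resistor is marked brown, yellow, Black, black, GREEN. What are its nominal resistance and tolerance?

140 Ω ±0.5%

Brown → 1 (first significant figure)
Yellow → 4 (second significant figure)
Black → 0 (third significant figure)
Black → ×1 multiplier
Green → ±0.5% tolerance
140 × 1 = 140 Ω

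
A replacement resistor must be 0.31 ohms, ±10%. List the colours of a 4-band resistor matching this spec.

orange, brown, silver, silver

0.31 Ω = 31 × 10^-2.
3 → orange
1 → brown
Multiplier 10^-2 → silver.
±10% tolerance → silver.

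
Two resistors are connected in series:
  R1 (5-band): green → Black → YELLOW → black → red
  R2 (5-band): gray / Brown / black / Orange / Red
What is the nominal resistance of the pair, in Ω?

810504 Ω

R1: green, black, yellow → 504; black ×1 → 504 Ω.
R2: grey, brown, black → 810; orange ×10^3 → 810000 Ω.
Series: 504 + 810000 = 810504 Ω.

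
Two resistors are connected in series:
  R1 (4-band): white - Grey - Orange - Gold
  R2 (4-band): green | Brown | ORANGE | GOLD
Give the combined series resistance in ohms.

149000 Ω

R1: white, grey → 98; orange ×10^3 → 98000 Ω.
R2: green, brown → 51; orange ×10^3 → 51000 Ω.
Series: 98000 + 51000 = 149000 Ω.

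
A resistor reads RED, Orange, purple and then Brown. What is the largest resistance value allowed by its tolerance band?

Red → 2 (first significant figure)
Orange → 3 (second significant figure)
Violet → ×10^7 multiplier
Brown → ±1% tolerance
23 × 10000000 = 230000000 Ω
Largest = 230000000 × (1 + 1/100) = 232300000 Ω.

232300000 Ω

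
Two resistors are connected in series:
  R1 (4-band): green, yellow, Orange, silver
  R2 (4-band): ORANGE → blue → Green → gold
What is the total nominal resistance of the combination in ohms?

R1: green, yellow → 54; orange ×10^3 → 54000 Ω.
R2: orange, blue → 36; green ×10^5 → 3600000 Ω.
Series: 54000 + 3600000 = 3654000 Ω.

3654000 Ω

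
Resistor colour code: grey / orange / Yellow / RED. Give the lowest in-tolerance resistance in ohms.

Grey → 8 (first significant figure)
Orange → 3 (second significant figure)
Yellow → ×10^4 multiplier
Red → ±2% tolerance
83 × 10000 = 830000 Ω
Lowest = 830000 × (1 − 2/100) = 813400 Ω.

813400 Ω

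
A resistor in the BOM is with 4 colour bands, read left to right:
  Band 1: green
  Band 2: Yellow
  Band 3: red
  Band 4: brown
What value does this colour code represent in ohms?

5400 Ω

Green → 5 (first significant figure)
Yellow → 4 (second significant figure)
Red → ×10^2 multiplier
54 × 100 = 5400 Ω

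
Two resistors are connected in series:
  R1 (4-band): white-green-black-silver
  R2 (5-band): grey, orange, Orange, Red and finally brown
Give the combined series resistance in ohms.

R1: white, green → 95; black ×1 → 95 Ω.
R2: grey, orange, orange → 833; red ×10^2 → 83300 Ω.
Series: 95 + 83300 = 83395 Ω.

83395 Ω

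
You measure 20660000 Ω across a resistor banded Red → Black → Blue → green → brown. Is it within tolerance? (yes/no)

Red → 2 (first significant figure)
Black → 0 (second significant figure)
Blue → 6 (third significant figure)
Green → ×10^5 multiplier
Brown → ±1% tolerance
206 × 100000 = 20600000 Ω
Allowed range: 20394000 Ω to 20806000 Ω.
20660000 Ω lies inside that range.

yes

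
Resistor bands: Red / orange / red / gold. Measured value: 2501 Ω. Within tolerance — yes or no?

no

Red → 2 (first significant figure)
Orange → 3 (second significant figure)
Red → ×10^2 multiplier
Gold → ±5% tolerance
23 × 100 = 2300 Ω
Allowed range: 2185 Ω to 2415 Ω.
2501 Ω lies outside that range.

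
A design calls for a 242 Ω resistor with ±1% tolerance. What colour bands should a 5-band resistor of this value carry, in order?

red, yellow, red, black, brown

242 Ω = 242 × 10^0.
2 → red
4 → yellow
2 → red
Multiplier 10^0 → black.
±1% tolerance → brown.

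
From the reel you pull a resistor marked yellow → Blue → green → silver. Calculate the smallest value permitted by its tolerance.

4140000 Ω

Yellow → 4 (first significant figure)
Blue → 6 (second significant figure)
Green → ×10^5 multiplier
Silver → ±10% tolerance
46 × 100000 = 4600000 Ω
Smallest = 4600000 × (1 − 10/100) = 4140000 Ω.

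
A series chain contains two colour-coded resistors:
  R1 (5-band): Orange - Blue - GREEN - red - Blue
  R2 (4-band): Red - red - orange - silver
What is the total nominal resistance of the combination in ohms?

58500 Ω

R1: orange, blue, green → 365; red ×10^2 → 36500 Ω.
R2: red, red → 22; orange ×10^3 → 22000 Ω.
Series: 36500 + 22000 = 58500 Ω.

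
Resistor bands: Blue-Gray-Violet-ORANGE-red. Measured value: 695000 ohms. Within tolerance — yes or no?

yes

Blue → 6 (first significant figure)
Grey → 8 (second significant figure)
Violet → 7 (third significant figure)
Orange → ×10^3 multiplier
Red → ±2% tolerance
687 × 1000 = 687000 Ω
Allowed range: 673260 Ω to 700740 Ω.
695000 ohms lies inside that range.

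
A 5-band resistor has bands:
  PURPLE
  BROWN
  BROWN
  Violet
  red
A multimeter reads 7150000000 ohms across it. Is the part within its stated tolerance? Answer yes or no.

Violet → 7 (first significant figure)
Brown → 1 (second significant figure)
Brown → 1 (third significant figure)
Violet → ×10^7 multiplier
Red → ±2% tolerance
711 × 10000000 = 7110000000 Ω
Allowed range: 6967800000 Ω to 7252200000 Ω.
7150000000 ohms lies inside that range.

yes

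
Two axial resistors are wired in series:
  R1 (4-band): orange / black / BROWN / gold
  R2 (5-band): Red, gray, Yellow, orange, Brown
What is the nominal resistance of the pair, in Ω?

R1: orange, black → 30; brown ×10 → 300 Ω.
R2: red, grey, yellow → 284; orange ×10^3 → 284000 Ω.
Series: 300 + 284000 = 284300 Ω.

284300 Ω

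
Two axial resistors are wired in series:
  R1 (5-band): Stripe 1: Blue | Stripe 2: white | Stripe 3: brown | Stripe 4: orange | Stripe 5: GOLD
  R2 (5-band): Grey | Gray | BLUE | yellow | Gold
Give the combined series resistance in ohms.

R1: blue, white, brown → 691; orange ×10^3 → 691000 Ω.
R2: grey, grey, blue → 886; yellow ×10^4 → 8860000 Ω.
Series: 691000 + 8860000 = 9551000 Ω.

9551000 Ω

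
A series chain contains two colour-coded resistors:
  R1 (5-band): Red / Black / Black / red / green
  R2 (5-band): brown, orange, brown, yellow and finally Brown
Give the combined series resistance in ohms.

R1: red, black, black → 200; red ×10^2 → 20000 Ω.
R2: brown, orange, brown → 131; yellow ×10^4 → 1310000 Ω.
Series: 20000 + 1310000 = 1330000 Ω.

1330000 Ω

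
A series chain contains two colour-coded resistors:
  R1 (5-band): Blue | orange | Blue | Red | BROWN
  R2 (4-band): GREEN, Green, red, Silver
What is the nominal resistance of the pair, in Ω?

69100 Ω

R1: blue, orange, blue → 636; red ×10^2 → 63600 Ω.
R2: green, green → 55; red ×10^2 → 5500 Ω.
Series: 63600 + 5500 = 69100 Ω.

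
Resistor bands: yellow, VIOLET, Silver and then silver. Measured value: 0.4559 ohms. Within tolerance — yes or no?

Yellow → 4 (first significant figure)
Violet → 7 (second significant figure)
Silver → ×0.01 multiplier
Silver → ±10% tolerance
47 × 0.01 = 0.47 Ω
Allowed range: 0.423 Ω to 0.517 Ω.
0.4559 ohms lies inside that range.

yes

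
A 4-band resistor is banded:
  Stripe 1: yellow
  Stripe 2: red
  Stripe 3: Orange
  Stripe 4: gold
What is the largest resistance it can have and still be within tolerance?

44100 Ω

Yellow → 4 (first significant figure)
Red → 2 (second significant figure)
Orange → ×10^3 multiplier
Gold → ±5% tolerance
42 × 1000 = 42000 Ω
Largest = 42000 × (1 + 5/100) = 44100 Ω.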